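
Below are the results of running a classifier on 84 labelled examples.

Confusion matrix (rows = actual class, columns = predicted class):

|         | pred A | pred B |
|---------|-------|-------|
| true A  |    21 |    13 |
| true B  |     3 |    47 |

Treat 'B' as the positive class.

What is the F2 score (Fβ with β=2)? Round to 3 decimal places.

Fβ = (1+β²)·TP / ((1+β²)·TP + β²·FN + FP), with β²=4
= 5·47 / (5·47 + 4·3 + 13) = 0.904

0.904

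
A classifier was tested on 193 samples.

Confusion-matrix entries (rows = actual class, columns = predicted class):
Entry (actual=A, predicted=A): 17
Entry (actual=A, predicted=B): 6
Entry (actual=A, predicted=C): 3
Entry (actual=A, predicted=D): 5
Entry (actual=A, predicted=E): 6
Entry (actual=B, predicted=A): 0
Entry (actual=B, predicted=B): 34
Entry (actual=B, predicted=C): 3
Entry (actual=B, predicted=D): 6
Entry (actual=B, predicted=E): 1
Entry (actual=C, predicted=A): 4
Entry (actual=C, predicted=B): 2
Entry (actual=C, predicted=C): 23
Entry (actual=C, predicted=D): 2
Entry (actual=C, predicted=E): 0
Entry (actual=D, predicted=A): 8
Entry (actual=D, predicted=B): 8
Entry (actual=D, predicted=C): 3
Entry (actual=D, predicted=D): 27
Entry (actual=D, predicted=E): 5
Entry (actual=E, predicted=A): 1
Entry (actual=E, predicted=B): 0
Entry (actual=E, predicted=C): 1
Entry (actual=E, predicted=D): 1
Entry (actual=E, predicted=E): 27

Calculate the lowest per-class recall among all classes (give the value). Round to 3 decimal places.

Per-class recall (TP/(TP+FN)):
  A: TP=17, FN=6+3+5+6=20 → 17/37 = 0.4595
  B: TP=34, FN=0+3+6+1=10 → 34/44 = 0.7727
  C: TP=23, FN=4+2+2+0=8 → 23/31 = 0.7419
  D: TP=27, FN=8+8+3+5=24 → 27/51 = 0.5294
  E: TP=27, FN=1+0+1+1=3 → 27/30 = 0.9000
Lowest is class 'A' with recall = 0.459.

0.459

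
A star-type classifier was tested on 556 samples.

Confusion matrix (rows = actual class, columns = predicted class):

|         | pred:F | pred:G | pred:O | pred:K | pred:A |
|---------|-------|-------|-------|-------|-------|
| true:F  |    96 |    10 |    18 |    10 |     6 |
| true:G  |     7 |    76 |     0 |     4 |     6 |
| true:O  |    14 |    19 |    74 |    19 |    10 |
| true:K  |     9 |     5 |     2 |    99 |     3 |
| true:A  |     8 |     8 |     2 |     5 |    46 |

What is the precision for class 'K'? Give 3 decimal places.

0.723

precision = TP/(TP+FP).
K: TP=99, FP=10+4+19+5=38 → 99/137 = 0.7226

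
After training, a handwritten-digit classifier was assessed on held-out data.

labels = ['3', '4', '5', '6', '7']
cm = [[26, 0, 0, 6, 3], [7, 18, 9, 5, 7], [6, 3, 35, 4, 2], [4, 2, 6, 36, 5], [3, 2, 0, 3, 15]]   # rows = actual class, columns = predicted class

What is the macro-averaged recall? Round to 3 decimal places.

Per-class recall (TP/(TP+FN)):
  3: TP=26, FN=0+0+6+3=9 → 26/35 = 0.7429
  4: TP=18, FN=7+9+5+7=28 → 18/46 = 0.3913
  5: TP=35, FN=6+3+4+2=15 → 35/50 = 0.7000
  6: TP=36, FN=4+2+6+5=17 → 36/53 = 0.6792
  7: TP=15, FN=3+2+0+3=8 → 15/23 = 0.6522
Macro-recall = mean = (0.7429 + 0.3913 + 0.7000 + 0.6792 + 0.6522) / 5 = 0.633

0.633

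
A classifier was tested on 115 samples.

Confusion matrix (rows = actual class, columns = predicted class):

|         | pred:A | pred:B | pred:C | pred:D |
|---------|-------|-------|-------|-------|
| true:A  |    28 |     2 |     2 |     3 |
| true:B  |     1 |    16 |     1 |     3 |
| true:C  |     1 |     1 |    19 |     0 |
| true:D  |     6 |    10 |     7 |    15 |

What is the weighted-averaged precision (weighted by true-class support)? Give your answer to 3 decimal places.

0.693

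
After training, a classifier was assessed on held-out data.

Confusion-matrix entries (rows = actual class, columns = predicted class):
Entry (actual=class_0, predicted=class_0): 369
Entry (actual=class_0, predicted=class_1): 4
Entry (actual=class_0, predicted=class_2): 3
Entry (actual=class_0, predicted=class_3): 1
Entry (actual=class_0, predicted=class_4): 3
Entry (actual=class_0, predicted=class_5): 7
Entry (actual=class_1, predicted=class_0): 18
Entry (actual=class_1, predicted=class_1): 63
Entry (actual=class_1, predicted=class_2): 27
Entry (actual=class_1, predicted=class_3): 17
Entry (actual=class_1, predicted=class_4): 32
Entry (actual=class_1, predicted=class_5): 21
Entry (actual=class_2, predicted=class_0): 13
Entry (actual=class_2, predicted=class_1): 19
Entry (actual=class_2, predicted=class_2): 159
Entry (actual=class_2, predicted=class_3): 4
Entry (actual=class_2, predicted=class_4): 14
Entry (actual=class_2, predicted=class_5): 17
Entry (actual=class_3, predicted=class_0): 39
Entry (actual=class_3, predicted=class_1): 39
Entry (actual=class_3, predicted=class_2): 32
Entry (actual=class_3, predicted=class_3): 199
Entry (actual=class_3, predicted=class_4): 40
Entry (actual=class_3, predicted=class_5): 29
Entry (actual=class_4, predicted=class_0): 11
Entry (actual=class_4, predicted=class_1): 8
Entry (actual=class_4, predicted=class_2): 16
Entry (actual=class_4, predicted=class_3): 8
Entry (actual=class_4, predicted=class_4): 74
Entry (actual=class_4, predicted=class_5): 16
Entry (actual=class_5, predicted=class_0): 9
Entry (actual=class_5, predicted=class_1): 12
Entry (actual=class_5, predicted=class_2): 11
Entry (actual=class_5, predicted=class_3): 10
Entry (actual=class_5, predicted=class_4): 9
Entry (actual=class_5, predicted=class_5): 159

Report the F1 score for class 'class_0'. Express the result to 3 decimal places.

Treat 'class_0' as positive and all other classes as negative.
F1 score = 2·TP/(2·TP+FP+FN).
class_0: TP=369, FP=18+13+39+11+9=90, FN=4+3+1+3+7=18 → 738/846 = 0.8723

0.872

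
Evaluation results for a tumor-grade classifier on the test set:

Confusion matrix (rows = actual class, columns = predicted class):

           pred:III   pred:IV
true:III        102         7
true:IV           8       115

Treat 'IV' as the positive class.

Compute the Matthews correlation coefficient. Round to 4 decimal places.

MCC = (TP·TN − FP·FN) / √((TP+FP)(TP+FN)(TN+FP)(TN+FN))
Numerator = 115·102 − 7·8 = 11674
Denominator = √(122·123·109·110) = √179921940 = 13413.4984
MCC = 11674 / 13413.4984 = 0.8703

0.8703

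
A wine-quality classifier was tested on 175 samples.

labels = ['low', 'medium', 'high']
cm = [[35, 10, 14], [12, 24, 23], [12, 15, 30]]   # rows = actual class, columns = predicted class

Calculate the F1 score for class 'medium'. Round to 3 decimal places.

0.444

Treat 'medium' as positive and all other classes as negative.
F1 score = 2·TP/(2·TP+FP+FN).
medium: TP=24, FP=10+15=25, FN=12+23=35 → 48/108 = 0.4444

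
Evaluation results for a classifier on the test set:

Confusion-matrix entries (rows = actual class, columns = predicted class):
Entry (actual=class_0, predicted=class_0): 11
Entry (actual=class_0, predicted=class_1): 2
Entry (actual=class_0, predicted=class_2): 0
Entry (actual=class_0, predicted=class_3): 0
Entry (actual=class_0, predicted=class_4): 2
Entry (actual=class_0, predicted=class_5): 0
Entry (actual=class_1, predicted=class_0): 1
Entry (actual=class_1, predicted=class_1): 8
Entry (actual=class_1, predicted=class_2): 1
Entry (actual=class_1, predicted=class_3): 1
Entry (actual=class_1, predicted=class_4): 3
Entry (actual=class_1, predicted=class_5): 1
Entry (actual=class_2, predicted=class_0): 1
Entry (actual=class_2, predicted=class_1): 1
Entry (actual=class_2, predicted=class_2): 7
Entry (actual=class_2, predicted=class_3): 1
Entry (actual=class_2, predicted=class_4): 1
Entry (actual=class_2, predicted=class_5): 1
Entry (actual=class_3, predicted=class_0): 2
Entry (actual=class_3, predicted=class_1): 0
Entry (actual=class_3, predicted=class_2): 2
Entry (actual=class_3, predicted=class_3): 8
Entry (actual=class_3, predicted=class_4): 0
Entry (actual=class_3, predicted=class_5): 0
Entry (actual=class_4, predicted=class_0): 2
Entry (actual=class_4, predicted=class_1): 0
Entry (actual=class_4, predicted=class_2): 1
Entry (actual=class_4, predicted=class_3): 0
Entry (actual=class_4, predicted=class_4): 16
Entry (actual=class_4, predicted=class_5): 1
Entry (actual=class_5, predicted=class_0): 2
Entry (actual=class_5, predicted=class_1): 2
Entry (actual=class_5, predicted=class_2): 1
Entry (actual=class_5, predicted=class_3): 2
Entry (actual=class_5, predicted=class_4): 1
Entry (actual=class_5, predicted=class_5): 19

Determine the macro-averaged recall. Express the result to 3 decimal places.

Per-class recall (TP/(TP+FN)):
  class_0: TP=11, FN=2+0+0+2+0=4 → 11/15 = 0.7333
  class_1: TP=8, FN=1+1+1+3+1=7 → 8/15 = 0.5333
  class_2: TP=7, FN=1+1+1+1+1=5 → 7/12 = 0.5833
  class_3: TP=8, FN=2+0+2+0+0=4 → 8/12 = 0.6667
  class_4: TP=16, FN=2+0+1+0+1=4 → 16/20 = 0.8000
  class_5: TP=19, FN=2+2+1+2+1=8 → 19/27 = 0.7037
Macro-recall = mean = (0.7333 + 0.5333 + 0.5833 + 0.6667 + 0.8000 + 0.7037) / 6 = 0.670

0.670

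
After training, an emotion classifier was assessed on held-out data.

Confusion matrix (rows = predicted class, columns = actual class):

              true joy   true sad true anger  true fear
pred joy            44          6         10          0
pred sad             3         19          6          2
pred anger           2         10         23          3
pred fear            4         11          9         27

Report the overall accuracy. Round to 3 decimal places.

Accuracy = trace / total = (44+19+23+27=113) / 179 = 113/179 = 0.631

0.631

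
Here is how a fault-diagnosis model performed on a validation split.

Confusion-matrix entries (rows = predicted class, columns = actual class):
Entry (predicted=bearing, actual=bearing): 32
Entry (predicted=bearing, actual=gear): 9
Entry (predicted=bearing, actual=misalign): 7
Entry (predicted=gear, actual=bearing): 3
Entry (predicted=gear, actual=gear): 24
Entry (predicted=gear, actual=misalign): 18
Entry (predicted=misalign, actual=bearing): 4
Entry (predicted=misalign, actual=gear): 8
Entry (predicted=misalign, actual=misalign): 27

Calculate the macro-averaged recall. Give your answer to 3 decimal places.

0.642

Per-class recall (TP/(TP+FN)):
  bearing: TP=32, FN=3+4=7 → 32/39 = 0.8205
  gear: TP=24, FN=9+8=17 → 24/41 = 0.5854
  misalign: TP=27, FN=7+18=25 → 27/52 = 0.5192
Macro-recall = mean = (0.8205 + 0.5854 + 0.5192) / 3 = 0.642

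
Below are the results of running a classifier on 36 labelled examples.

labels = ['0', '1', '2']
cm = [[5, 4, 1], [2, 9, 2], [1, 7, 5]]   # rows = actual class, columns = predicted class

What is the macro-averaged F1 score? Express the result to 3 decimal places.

Per-class F1 score (2·TP/(2·TP+FP+FN)):
  0: TP=5, FP=2+1=3, FN=4+1=5 → 10/18 = 0.5556
  1: TP=9, FP=4+7=11, FN=2+2=4 → 18/33 = 0.5455
  2: TP=5, FP=1+2=3, FN=1+7=8 → 10/21 = 0.4762
Macro-F1 score = mean = (0.5556 + 0.5455 + 0.4762) / 3 = 0.526

0.526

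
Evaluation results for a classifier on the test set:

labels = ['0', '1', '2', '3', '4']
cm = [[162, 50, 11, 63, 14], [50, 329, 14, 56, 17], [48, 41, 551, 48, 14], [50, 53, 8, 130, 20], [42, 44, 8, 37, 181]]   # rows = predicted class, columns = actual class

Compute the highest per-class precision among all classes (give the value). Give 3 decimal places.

0.785

Per-class precision (TP/(TP+FP)):
  0: TP=162, FP=50+11+63+14=138 → 162/300 = 0.5400
  1: TP=329, FP=50+14+56+17=137 → 329/466 = 0.7060
  2: TP=551, FP=48+41+48+14=151 → 551/702 = 0.7849
  3: TP=130, FP=50+53+8+20=131 → 130/261 = 0.4981
  4: TP=181, FP=42+44+8+37=131 → 181/312 = 0.5801
Highest is class '2' with precision = 0.785.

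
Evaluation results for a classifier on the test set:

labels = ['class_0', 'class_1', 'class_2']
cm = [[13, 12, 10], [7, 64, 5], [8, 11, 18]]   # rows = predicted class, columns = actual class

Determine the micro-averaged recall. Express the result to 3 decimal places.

Micro-averaging pools counts across classes: ΣTP=95, ΣFP=53, ΣFN=53.
Micro-recall = TP/(TP+FN) on pooled counts = 0.642 (equals overall accuracy in single-label multiclass).

0.642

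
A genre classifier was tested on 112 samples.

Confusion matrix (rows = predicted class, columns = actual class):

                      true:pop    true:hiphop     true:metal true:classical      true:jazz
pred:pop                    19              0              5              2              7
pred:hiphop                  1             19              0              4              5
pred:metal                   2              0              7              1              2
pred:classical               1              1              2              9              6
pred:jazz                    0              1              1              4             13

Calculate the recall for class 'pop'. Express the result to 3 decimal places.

0.826

recall = TP/(TP+FN).
pop: TP=19, FN=1+2+1+0=4 → 19/23 = 0.8261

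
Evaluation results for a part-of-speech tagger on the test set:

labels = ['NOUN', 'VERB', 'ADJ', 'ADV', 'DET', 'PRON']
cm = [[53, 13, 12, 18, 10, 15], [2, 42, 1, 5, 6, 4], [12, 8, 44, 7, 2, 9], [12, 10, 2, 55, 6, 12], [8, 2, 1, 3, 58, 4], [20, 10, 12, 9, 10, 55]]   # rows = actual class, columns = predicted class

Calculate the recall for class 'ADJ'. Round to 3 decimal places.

0.537

recall = TP/(TP+FN).
ADJ: TP=44, FN=12+8+7+2+9=38 → 44/82 = 0.5366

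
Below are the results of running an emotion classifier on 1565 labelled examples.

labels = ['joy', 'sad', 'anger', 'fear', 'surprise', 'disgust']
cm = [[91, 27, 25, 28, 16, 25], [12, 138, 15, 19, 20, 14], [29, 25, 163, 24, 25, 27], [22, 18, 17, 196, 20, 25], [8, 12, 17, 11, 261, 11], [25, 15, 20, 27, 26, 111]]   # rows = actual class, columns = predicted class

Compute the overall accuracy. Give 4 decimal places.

0.6134

Accuracy = trace / total = (91+138+163+196+261+111=960) / 1565 = 960/1565 = 0.6134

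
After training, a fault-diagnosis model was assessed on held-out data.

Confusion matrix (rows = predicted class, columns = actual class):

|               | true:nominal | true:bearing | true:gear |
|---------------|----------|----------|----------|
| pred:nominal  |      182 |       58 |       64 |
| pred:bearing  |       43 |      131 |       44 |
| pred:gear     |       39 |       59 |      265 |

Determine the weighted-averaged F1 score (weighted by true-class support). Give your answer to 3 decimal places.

Per-class F1 score (2·TP/(2·TP+FP+FN)):
  nominal: TP=182, FP=58+64=122, FN=43+39=82 → 364/568 = 0.6408
  bearing: TP=131, FP=43+44=87, FN=58+59=117 → 262/466 = 0.5622
  gear: TP=265, FP=39+59=98, FN=64+44=108 → 530/736 = 0.7201
Weighted-F1 score = Σ (supportᵢ/N)·F1 scoreᵢ with N=885: (264/885)·0.6408 + (248/885)·0.5622 + (373/885)·0.7201 = 0.652

0.652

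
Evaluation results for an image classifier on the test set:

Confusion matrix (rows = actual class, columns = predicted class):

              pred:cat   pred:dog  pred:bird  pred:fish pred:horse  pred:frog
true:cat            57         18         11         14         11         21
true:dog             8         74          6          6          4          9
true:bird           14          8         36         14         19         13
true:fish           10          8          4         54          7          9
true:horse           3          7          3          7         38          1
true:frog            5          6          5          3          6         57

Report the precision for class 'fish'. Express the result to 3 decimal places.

0.551

Treat 'fish' as positive and all other classes as negative.
precision = TP/(TP+FP).
fish: TP=54, FP=14+6+14+7+3=44 → 54/98 = 0.5510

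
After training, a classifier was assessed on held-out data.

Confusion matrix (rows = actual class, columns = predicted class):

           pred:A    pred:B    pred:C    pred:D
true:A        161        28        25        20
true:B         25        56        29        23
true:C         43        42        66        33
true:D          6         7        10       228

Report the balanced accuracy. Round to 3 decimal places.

0.594

Balanced accuracy = mean of per-class recall.
  A: recall = 161/234 = 0.6880
  B: recall = 56/133 = 0.4211
  C: recall = 66/184 = 0.3587
  D: recall = 228/251 = 0.9084
Mean = (0.6880 + 0.4211 + 0.3587 + 0.9084) / 4 = 0.594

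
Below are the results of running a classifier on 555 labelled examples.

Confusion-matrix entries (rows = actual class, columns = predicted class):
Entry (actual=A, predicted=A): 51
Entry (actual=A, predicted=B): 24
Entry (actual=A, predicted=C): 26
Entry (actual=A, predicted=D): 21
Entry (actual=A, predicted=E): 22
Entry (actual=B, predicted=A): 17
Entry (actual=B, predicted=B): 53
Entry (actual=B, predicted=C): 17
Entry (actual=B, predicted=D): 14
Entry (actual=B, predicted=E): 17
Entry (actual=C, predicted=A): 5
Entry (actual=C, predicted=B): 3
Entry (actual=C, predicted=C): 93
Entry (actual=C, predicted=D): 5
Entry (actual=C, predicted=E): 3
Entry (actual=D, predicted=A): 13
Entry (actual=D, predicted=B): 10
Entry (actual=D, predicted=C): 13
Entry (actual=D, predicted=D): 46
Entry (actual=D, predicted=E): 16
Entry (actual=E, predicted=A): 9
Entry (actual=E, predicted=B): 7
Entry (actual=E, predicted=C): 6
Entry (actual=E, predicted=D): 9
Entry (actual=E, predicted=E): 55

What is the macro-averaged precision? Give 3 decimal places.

0.531

Per-class precision (TP/(TP+FP)):
  A: TP=51, FP=17+5+13+9=44 → 51/95 = 0.5368
  B: TP=53, FP=24+3+10+7=44 → 53/97 = 0.5464
  C: TP=93, FP=26+17+13+6=62 → 93/155 = 0.6000
  D: TP=46, FP=21+14+5+9=49 → 46/95 = 0.4842
  E: TP=55, FP=22+17+3+16=58 → 55/113 = 0.4867
Macro-precision = mean = (0.5368 + 0.5464 + 0.6000 + 0.4842 + 0.4867) / 5 = 0.531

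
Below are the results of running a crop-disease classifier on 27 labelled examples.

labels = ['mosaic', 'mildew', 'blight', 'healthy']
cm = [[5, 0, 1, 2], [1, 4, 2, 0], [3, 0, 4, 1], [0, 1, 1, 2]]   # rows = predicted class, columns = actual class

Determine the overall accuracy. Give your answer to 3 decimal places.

Accuracy = trace / total = (5+4+4+2=15) / 27 = 15/27 = 0.556

0.556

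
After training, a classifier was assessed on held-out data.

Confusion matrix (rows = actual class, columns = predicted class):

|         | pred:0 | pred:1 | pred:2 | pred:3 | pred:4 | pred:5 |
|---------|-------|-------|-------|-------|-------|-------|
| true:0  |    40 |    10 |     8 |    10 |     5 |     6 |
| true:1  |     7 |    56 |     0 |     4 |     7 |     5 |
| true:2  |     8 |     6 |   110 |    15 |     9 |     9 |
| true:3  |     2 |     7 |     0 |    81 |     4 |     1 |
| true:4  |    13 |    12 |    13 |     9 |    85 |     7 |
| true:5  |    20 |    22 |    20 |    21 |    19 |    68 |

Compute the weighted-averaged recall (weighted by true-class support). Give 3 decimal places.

Per-class recall (TP/(TP+FN)):
  0: TP=40, FN=10+8+10+5+6=39 → 40/79 = 0.5063
  1: TP=56, FN=7+0+4+7+5=23 → 56/79 = 0.7089
  2: TP=110, FN=8+6+15+9+9=47 → 110/157 = 0.7006
  3: TP=81, FN=2+7+0+4+1=14 → 81/95 = 0.8526
  4: TP=85, FN=13+12+13+9+7=54 → 85/139 = 0.6115
  5: TP=68, FN=20+22+20+21+19=102 → 68/170 = 0.4000
Weighted-recall = Σ (supportᵢ/N)·recallᵢ with N=719: (79/719)·0.5063 + (79/719)·0.7089 + (157/719)·0.7006 + (95/719)·0.8526 + (139/719)·0.6115 + (170/719)·0.4000 = 0.612

0.612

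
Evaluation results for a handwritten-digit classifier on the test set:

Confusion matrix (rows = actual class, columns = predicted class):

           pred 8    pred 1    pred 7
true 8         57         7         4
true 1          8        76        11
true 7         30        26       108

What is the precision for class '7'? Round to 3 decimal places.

precision = TP/(TP+FP).
7: TP=108, FP=4+11=15 → 108/123 = 0.8780

0.878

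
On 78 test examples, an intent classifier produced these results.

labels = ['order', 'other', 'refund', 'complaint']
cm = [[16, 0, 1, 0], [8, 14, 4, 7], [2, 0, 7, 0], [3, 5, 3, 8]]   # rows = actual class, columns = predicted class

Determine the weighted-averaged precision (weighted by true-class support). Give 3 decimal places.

0.616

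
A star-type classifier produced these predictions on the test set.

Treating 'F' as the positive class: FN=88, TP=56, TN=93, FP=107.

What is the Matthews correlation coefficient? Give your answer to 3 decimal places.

-0.144

MCC = (TP·TN − FP·FN) / √((TP+FP)(TP+FN)(TN+FP)(TN+FN))
Numerator = 56·93 − 107·88 = -4208
Denominator = √(163·144·200·181) = √849686400 = 29149.3808
MCC = -4208 / 29149.3808 = -0.144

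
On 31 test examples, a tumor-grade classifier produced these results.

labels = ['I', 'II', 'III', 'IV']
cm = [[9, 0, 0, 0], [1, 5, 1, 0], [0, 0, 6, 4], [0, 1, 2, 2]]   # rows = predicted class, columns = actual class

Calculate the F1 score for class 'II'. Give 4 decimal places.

0.7692

Treat 'II' as positive and all other classes as negative.
F1 score = 2·TP/(2·TP+FP+FN).
II: TP=5, FP=1+1+0=2, FN=0+0+1=1 → 10/13 = 0.76923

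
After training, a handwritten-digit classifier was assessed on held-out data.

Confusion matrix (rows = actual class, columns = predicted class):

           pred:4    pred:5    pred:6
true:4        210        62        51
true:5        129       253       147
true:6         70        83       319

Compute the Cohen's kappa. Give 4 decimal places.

Observed agreement pₒ = trace/N = 782/1324 = 0.59063
Expected agreement pₑ = Σ (rowᵢ·colᵢ)/N² = (323·409 + 529·398 + 472·517)/1324² = 0.33467
κ = (pₒ − pₑ)/(1 − pₑ) = (0.59063 − 0.33467)/(1 − 0.33467) = 0.3847

0.3847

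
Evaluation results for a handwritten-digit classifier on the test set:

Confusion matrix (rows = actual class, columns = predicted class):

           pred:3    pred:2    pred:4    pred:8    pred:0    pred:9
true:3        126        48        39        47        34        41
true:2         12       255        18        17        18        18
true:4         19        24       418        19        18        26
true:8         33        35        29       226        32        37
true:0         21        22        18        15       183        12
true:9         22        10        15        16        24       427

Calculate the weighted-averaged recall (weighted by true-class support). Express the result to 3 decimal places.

0.689

Per-class recall (TP/(TP+FN)):
  3: TP=126, FN=48+39+47+34+41=209 → 126/335 = 0.3761
  2: TP=255, FN=12+18+17+18+18=83 → 255/338 = 0.7544
  4: TP=418, FN=19+24+19+18+26=106 → 418/524 = 0.7977
  8: TP=226, FN=33+35+29+32+37=166 → 226/392 = 0.5765
  0: TP=183, FN=21+22+18+15+12=88 → 183/271 = 0.6753
  9: TP=427, FN=22+10+15+16+24=87 → 427/514 = 0.8307
Weighted-recall = Σ (supportᵢ/N)·recallᵢ with N=2374: (335/2374)·0.3761 + (338/2374)·0.7544 + (524/2374)·0.7977 + (392/2374)·0.5765 + (271/2374)·0.6753 + (514/2374)·0.8307 = 0.689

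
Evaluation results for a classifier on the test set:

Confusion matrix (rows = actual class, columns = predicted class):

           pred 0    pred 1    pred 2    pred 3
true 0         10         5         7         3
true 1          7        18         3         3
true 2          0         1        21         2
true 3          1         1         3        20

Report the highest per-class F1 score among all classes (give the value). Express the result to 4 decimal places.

Per-class F1 score (2·TP/(2·TP+FP+FN)):
  0: TP=10, FP=7+0+1=8, FN=5+7+3=15 → 20/43 = 0.46512
  1: TP=18, FP=5+1+1=7, FN=7+3+3=13 → 36/56 = 0.64286
  2: TP=21, FP=7+3+3=13, FN=0+1+2=3 → 42/58 = 0.72414
  3: TP=20, FP=3+3+2=8, FN=1+1+3=5 → 40/53 = 0.75472
Highest is class '3' with F1 score = 0.7547.

0.7547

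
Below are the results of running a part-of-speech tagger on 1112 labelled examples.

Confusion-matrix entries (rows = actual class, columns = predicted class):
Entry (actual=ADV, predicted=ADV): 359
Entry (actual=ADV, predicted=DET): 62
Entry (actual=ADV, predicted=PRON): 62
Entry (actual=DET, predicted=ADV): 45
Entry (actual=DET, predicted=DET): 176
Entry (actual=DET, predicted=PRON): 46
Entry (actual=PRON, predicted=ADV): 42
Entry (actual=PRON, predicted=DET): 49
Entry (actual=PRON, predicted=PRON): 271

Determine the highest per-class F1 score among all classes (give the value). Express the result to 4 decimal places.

0.7729

Per-class F1 score (2·TP/(2·TP+FP+FN)):
  ADV: TP=359, FP=45+42=87, FN=62+62=124 → 718/929 = 0.77287
  DET: TP=176, FP=62+49=111, FN=45+46=91 → 352/554 = 0.63538
  PRON: TP=271, FP=62+46=108, FN=42+49=91 → 542/741 = 0.73144
Highest is class 'ADV' with F1 score = 0.7729.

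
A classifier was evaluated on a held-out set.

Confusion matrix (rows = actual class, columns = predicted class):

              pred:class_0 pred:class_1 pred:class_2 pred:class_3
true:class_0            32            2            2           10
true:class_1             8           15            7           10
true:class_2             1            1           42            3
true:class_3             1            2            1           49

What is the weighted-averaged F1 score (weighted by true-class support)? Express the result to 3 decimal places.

Per-class F1 score (2·TP/(2·TP+FP+FN)):
  class_0: TP=32, FP=8+1+1=10, FN=2+2+10=14 → 64/88 = 0.7273
  class_1: TP=15, FP=2+1+2=5, FN=8+7+10=25 → 30/60 = 0.5000
  class_2: TP=42, FP=2+7+1=10, FN=1+1+3=5 → 84/99 = 0.8485
  class_3: TP=49, FP=10+10+3=23, FN=1+2+1=4 → 98/125 = 0.7840
Weighted-F1 score = Σ (supportᵢ/N)·F1 scoreᵢ with N=186: (46/186)·0.7273 + (40/186)·0.5000 + (47/186)·0.8485 + (53/186)·0.7840 = 0.725

0.725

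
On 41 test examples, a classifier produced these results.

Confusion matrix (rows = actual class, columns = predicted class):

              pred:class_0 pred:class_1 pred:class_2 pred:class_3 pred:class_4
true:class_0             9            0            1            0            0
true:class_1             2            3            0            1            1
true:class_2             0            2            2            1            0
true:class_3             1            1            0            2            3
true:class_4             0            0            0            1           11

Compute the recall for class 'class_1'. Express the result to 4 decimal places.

0.4286

Take TP from the diagonal, FP from the rest of the 'class_1' prediction marginal, FN from the rest of the 'class_1' actual marginal.
recall = TP/(TP+FN).
class_1: TP=3, FN=2+0+1+1=4 → 3/7 = 0.42857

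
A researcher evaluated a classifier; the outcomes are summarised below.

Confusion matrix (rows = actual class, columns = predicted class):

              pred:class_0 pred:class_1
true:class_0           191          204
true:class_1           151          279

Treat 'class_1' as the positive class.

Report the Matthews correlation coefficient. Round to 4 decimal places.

0.1342

MCC = (TP·TN − FP·FN) / √((TP+FP)(TP+FN)(TN+FP)(TN+FN))
Numerator = 279·191 − 204·151 = 22485
Denominator = √(483·430·395·342) = √28056842100 = 167501.7675
MCC = 22485 / 167501.7675 = 0.1342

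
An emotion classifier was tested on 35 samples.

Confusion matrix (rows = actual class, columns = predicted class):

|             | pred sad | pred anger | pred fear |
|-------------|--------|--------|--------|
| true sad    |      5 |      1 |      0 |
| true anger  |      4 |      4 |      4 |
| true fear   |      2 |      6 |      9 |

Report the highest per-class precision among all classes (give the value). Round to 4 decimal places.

Per-class precision (TP/(TP+FP)):
  sad: TP=5, FP=4+2=6 → 5/11 = 0.45455
  anger: TP=4, FP=1+6=7 → 4/11 = 0.36364
  fear: TP=9, FP=0+4=4 → 9/13 = 0.69231
Highest is class 'fear' with precision = 0.6923.

0.6923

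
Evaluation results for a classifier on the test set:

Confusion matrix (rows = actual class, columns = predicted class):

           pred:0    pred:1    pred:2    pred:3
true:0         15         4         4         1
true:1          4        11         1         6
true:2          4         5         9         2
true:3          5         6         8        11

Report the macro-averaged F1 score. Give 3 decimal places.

Per-class F1 score (2·TP/(2·TP+FP+FN)):
  0: TP=15, FP=4+4+5=13, FN=4+4+1=9 → 30/52 = 0.5769
  1: TP=11, FP=4+5+6=15, FN=4+1+6=11 → 22/48 = 0.4583
  2: TP=9, FP=4+1+8=13, FN=4+5+2=11 → 18/42 = 0.4286
  3: TP=11, FP=1+6+2=9, FN=5+6+8=19 → 22/50 = 0.4400
Macro-F1 score = mean = (0.5769 + 0.4583 + 0.4286 + 0.4400) / 4 = 0.476

0.476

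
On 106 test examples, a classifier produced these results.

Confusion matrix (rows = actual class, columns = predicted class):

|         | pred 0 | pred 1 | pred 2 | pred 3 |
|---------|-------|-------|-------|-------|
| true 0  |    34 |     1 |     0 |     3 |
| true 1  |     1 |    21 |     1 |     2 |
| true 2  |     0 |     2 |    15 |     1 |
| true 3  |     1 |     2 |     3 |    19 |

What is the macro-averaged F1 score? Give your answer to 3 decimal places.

0.828

Per-class F1 score (2·TP/(2·TP+FP+FN)):
  0: TP=34, FP=1+0+1=2, FN=1+0+3=4 → 68/74 = 0.9189
  1: TP=21, FP=1+2+2=5, FN=1+1+2=4 → 42/51 = 0.8235
  2: TP=15, FP=0+1+3=4, FN=0+2+1=3 → 30/37 = 0.8108
  3: TP=19, FP=3+2+1=6, FN=1+2+3=6 → 38/50 = 0.7600
Macro-F1 score = mean = (0.9189 + 0.8235 + 0.8108 + 0.7600) / 4 = 0.828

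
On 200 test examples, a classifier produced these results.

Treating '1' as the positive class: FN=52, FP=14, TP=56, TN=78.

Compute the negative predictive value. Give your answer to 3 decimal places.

NPV = TN/(TN+FN) = 78/(78+52) = 0.600

0.600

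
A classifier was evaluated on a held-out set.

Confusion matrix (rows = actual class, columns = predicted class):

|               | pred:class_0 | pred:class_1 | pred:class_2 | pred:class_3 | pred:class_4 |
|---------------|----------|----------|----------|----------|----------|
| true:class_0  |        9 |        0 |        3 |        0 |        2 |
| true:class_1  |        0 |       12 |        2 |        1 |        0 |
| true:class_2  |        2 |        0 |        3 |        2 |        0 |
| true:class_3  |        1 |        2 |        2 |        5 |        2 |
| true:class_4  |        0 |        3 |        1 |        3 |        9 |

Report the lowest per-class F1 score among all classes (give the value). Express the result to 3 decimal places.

0.333

Per-class F1 score (2·TP/(2·TP+FP+FN)):
  class_0: TP=9, FP=0+2+1+0=3, FN=0+3+0+2=5 → 18/26 = 0.6923
  class_1: TP=12, FP=0+0+2+3=5, FN=0+2+1+0=3 → 24/32 = 0.7500
  class_2: TP=3, FP=3+2+2+1=8, FN=2+0+2+0=4 → 6/18 = 0.3333
  class_3: TP=5, FP=0+1+2+3=6, FN=1+2+2+2=7 → 10/23 = 0.4348
  class_4: TP=9, FP=2+0+0+2=4, FN=0+3+1+3=7 → 18/29 = 0.6207
Lowest is class 'class_2' with F1 score = 0.333.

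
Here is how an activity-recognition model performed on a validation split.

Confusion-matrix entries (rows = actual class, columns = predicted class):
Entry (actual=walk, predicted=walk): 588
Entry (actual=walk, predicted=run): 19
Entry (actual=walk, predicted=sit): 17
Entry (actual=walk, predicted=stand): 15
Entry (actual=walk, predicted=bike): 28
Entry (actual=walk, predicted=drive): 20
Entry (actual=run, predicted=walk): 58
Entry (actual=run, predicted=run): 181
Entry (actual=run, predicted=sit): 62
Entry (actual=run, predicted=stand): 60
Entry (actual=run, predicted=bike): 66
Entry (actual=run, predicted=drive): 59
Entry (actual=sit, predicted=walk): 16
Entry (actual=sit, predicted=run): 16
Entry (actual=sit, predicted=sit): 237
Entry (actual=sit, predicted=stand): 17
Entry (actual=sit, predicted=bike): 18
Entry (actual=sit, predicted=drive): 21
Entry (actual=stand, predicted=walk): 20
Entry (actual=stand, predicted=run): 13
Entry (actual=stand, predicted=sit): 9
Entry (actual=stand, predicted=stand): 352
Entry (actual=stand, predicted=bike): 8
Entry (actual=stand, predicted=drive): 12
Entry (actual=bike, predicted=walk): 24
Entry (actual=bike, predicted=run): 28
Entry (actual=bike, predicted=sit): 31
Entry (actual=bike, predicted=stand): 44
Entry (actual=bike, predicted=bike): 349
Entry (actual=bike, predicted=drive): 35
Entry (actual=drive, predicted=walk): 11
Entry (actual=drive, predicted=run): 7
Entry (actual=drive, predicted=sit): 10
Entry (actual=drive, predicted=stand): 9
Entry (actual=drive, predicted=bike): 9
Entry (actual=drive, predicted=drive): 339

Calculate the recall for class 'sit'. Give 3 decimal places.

One-vs-rest for 'sit': TP = diagonal; FP = other classes predicted 'sit'; FN = 'sit' predicted as other.
recall = TP/(TP+FN).
sit: TP=237, FN=16+16+17+18+21=88 → 237/325 = 0.7292

0.729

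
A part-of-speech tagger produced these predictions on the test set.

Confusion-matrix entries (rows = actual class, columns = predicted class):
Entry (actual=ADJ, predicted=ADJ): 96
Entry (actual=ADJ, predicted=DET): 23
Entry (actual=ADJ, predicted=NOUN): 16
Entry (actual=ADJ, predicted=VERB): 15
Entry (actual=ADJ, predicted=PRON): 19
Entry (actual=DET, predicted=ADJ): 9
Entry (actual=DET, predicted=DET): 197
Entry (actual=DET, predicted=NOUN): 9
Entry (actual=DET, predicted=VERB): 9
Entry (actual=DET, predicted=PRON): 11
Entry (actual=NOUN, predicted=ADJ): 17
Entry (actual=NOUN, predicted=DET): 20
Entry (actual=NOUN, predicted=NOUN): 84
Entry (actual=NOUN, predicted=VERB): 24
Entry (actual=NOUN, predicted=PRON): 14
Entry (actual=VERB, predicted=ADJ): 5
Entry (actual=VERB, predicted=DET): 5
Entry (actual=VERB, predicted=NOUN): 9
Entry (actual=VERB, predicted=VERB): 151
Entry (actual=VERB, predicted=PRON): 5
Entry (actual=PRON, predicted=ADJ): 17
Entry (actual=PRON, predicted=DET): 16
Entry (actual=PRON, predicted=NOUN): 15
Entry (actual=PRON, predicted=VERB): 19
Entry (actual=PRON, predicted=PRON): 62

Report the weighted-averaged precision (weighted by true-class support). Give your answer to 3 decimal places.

Per-class precision (TP/(TP+FP)):
  ADJ: TP=96, FP=9+17+5+17=48 → 96/144 = 0.6667
  DET: TP=197, FP=23+20+5+16=64 → 197/261 = 0.7548
  NOUN: TP=84, FP=16+9+9+15=49 → 84/133 = 0.6316
  VERB: TP=151, FP=15+9+24+19=67 → 151/218 = 0.6927
  PRON: TP=62, FP=19+11+14+5=49 → 62/111 = 0.5586
Weighted-precision = Σ (supportᵢ/N)·precisionᵢ with N=867: (169/867)·0.6667 + (235/867)·0.7548 + (159/867)·0.6316 + (175/867)·0.6927 + (129/867)·0.5586 = 0.673

0.673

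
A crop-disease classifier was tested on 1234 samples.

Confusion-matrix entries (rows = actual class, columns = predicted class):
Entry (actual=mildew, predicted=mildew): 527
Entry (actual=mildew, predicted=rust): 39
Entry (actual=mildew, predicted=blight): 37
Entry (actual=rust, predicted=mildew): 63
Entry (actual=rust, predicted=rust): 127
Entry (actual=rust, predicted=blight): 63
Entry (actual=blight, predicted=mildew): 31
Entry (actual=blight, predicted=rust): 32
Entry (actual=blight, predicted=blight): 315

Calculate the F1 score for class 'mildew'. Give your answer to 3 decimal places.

0.861

One-vs-rest for 'mildew': TP = diagonal; FP = other classes predicted 'mildew'; FN = 'mildew' predicted as other.
F1 score = 2·TP/(2·TP+FP+FN).
mildew: TP=527, FP=63+31=94, FN=39+37=76 → 1054/1224 = 0.8611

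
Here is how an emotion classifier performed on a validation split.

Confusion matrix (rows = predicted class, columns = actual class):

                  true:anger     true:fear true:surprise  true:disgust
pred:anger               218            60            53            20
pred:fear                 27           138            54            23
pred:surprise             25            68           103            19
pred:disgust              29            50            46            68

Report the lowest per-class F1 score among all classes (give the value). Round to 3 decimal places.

Per-class F1 score (2·TP/(2·TP+FP+FN)):
  anger: TP=218, FP=60+53+20=133, FN=27+25+29=81 → 436/650 = 0.6708
  fear: TP=138, FP=27+54+23=104, FN=60+68+50=178 → 276/558 = 0.4946
  surprise: TP=103, FP=25+68+19=112, FN=53+54+46=153 → 206/471 = 0.4374
  disgust: TP=68, FP=29+50+46=125, FN=20+23+19=62 → 136/323 = 0.4211
Lowest is class 'disgust' with F1 score = 0.421.

0.421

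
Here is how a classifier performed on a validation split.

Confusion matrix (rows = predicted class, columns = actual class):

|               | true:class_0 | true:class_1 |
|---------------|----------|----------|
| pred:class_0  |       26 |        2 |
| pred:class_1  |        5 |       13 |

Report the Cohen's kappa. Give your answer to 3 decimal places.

0.671

Observed agreement pₒ = trace/N = 39/46 = 0.8478
Expected agreement pₑ = Σ (rowᵢ·colᵢ)/N² = (31·28 + 15·18)/46² = 0.5378
κ = (pₒ − pₑ)/(1 − pₑ) = (0.8478 − 0.5378)/(1 − 0.5378) = 0.671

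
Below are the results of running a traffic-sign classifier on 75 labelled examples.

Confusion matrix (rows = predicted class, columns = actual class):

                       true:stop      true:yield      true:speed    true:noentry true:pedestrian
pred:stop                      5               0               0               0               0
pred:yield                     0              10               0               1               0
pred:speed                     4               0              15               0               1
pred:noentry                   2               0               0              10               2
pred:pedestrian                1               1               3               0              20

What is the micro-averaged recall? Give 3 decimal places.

Micro-averaging pools counts across classes: ΣTP=60, ΣFP=15, ΣFN=15.
Micro-recall = TP/(TP+FN) on pooled counts = 0.800 (equals overall accuracy in single-label multiclass).

0.800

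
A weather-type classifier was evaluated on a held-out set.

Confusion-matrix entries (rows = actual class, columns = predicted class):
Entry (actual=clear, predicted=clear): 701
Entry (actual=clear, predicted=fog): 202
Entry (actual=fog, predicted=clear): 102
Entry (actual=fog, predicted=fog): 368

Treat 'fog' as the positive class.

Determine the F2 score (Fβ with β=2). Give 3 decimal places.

0.751

Fβ = (1+β²)·TP / ((1+β²)·TP + β²·FN + FP), with β²=4
= 5·368 / (5·368 + 4·102 + 202) = 0.751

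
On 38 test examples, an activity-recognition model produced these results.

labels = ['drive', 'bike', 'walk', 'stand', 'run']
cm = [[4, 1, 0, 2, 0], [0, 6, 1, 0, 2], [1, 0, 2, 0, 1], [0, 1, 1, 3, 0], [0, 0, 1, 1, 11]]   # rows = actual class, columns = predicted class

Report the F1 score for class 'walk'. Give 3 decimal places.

0.444

One-vs-rest for 'walk': TP = diagonal; FP = other classes predicted 'walk'; FN = 'walk' predicted as other.
F1 score = 2·TP/(2·TP+FP+FN).
walk: TP=2, FP=0+1+1+1=3, FN=1+0+0+1=2 → 4/9 = 0.4444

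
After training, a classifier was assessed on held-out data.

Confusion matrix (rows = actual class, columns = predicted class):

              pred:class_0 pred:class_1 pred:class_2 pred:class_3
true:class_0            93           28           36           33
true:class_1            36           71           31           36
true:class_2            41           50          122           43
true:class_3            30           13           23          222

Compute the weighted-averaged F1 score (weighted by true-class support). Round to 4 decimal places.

0.5542

Per-class F1 score (2·TP/(2·TP+FP+FN)):
  class_0: TP=93, FP=36+41+30=107, FN=28+36+33=97 → 186/390 = 0.47692
  class_1: TP=71, FP=28+50+13=91, FN=36+31+36=103 → 142/336 = 0.42262
  class_2: TP=122, FP=36+31+23=90, FN=41+50+43=134 → 244/468 = 0.52137
  class_3: TP=222, FP=33+36+43=112, FN=30+13+23=66 → 444/622 = 0.71383
Weighted-F1 score = Σ (supportᵢ/N)·F1 scoreᵢ with N=908: (190/908)·0.47692 + (174/908)·0.42262 + (256/908)·0.52137 + (288/908)·0.71383 = 0.5542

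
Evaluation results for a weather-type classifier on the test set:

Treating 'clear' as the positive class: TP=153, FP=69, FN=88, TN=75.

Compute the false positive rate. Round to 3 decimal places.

FPR = FP/(FP+TN) = 69/(69+75) = 0.479

0.479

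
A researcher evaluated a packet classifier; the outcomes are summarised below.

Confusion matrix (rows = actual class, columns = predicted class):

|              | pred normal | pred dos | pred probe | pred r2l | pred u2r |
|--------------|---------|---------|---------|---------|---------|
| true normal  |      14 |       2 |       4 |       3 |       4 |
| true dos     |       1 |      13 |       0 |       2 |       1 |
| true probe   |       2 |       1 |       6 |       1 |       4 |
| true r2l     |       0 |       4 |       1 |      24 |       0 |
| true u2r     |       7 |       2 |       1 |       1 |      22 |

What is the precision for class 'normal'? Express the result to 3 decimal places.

0.583

Take TP from the diagonal, FP from the rest of the 'normal' prediction marginal, FN from the rest of the 'normal' actual marginal.
precision = TP/(TP+FP).
normal: TP=14, FP=1+2+0+7=10 → 14/24 = 0.5833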